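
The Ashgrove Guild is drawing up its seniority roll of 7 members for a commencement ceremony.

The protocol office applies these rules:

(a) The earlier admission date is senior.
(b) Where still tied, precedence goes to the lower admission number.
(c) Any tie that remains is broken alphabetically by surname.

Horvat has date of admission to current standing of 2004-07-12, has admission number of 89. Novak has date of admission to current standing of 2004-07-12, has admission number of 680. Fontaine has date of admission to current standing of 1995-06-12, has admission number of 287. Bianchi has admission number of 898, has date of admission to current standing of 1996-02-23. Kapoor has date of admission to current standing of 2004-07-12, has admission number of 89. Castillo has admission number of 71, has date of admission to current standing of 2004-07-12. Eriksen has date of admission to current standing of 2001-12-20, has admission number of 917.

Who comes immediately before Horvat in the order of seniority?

Castillo

By date of admission to current standing (earlier first): Fontaine (1995-06-12); then Bianchi (1996-02-23); then Eriksen (2001-12-20); then Castillo, Horvat, Kapoor and Novak (each 2004-07-12).
Among Castillo, Horvat, Kapoor and Novak, by admission number (lower first): Castillo (71) before Horvat and Kapoor (89) before Novak (680).
Among Horvat and Kapoor, alphabetically by surname: Horvat before Kapoor.
Order: Fontaine, Bianchi, Eriksen, Castillo, Horvat, Kapoor, Novak.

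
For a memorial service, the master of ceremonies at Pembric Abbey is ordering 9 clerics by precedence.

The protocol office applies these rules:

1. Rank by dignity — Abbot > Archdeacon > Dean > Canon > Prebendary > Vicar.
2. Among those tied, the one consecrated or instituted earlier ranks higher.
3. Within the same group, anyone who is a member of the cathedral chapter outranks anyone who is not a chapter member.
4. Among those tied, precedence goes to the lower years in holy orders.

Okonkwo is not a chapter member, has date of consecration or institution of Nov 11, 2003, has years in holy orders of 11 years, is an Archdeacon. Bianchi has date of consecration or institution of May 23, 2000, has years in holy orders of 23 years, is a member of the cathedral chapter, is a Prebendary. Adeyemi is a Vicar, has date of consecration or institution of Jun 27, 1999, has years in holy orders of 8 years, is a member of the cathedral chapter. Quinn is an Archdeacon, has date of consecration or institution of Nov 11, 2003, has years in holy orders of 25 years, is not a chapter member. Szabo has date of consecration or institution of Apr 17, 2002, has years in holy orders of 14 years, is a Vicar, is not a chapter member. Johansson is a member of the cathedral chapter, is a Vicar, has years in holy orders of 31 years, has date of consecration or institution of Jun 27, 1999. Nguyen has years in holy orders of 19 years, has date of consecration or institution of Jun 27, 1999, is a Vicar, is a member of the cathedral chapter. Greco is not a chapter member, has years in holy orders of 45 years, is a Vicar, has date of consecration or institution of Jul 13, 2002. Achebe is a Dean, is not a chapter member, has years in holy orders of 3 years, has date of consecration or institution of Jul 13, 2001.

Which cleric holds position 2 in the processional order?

Quinn

By dignity: Okonkwo and Quinn (Archdeacon); then Achebe (Dean); then Bianchi (Prebendary); then Adeyemi, Nguyen, Johansson, Szabo and Greco (Vicar).
Okonkwo and Quinn both have date of consecration or institution Nov 11, 2003, so the next rule applies.
Okonkwo and Quinn are each not a chapter member, so the next rule applies.
Among Okonkwo and Quinn, by years in holy orders (lower first): Okonkwo (11 years) before Quinn (25 years).
Among Adeyemi, Nguyen, Johansson, Szabo and Greco, by date of consecration or institution (earlier first): Adeyemi, Nguyen and Johansson (Jun 27, 1999) before Szabo (Apr 17, 2002) before Greco (Jul 13, 2002).
Adeyemi, Nguyen and Johansson are each a member of the cathedral chapter, so the next rule applies.
Among Adeyemi, Nguyen and Johansson, by years in holy orders (lower first): Adeyemi (8 years) before Nguyen (19 years) before Johansson (31 years).
Order: Okonkwo, Quinn, Achebe, Bianchi, Adeyemi, Nguyen, Johansson, Szabo, Greco.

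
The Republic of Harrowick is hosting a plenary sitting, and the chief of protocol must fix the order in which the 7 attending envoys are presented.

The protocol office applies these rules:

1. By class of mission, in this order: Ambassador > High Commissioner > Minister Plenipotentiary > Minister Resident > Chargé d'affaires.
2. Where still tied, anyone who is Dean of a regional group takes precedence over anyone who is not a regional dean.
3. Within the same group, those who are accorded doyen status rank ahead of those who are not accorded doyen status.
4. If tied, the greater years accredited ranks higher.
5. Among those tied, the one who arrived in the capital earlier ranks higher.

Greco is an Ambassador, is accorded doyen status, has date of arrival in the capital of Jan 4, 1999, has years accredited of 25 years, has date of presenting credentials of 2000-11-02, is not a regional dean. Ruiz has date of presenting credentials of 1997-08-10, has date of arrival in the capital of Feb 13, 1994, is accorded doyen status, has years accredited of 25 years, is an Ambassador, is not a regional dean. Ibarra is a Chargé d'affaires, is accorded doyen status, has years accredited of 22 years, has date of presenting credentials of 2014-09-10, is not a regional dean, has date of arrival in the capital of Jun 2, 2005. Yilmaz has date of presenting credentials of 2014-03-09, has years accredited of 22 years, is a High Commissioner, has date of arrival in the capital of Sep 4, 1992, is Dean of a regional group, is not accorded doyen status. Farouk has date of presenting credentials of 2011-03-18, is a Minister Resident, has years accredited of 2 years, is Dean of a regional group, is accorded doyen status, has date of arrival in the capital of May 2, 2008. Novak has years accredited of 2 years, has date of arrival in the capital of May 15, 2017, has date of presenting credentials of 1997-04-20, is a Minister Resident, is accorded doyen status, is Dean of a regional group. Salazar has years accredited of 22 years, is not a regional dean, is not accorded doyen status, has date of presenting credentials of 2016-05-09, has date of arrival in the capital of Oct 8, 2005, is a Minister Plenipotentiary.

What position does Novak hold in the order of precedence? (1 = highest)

By class of mission: Ruiz and Greco (Ambassador); then Yilmaz (High Commissioner); then Salazar (Minister Plenipotentiary); then Farouk and Novak (Minister Resident); then Ibarra (Chargé d'affaires).
Ruiz and Greco are each not a regional dean, so the next rule applies.
Ruiz and Greco are each accorded doyen status, so the next rule applies.
Ruiz and Greco both have years accredited 25 years, so the next rule applies.
Among Ruiz and Greco, by date of arrival in the capital (earlier first): Ruiz (Feb 13, 1994) before Greco (Jan 4, 1999).
Farouk and Novak are each Dean of a regional group, so the next rule applies.
Farouk and Novak are each accorded doyen status, so the next rule applies.
Farouk and Novak both have years accredited 2 years, so the next rule applies.
Among Farouk and Novak, by date of arrival in the capital (earlier first): Farouk (May 2, 2008) before Novak (May 15, 2017).
Order: Ruiz, Greco, Yilmaz, Salazar, Farouk, Novak, Ibarra. So position 6.

6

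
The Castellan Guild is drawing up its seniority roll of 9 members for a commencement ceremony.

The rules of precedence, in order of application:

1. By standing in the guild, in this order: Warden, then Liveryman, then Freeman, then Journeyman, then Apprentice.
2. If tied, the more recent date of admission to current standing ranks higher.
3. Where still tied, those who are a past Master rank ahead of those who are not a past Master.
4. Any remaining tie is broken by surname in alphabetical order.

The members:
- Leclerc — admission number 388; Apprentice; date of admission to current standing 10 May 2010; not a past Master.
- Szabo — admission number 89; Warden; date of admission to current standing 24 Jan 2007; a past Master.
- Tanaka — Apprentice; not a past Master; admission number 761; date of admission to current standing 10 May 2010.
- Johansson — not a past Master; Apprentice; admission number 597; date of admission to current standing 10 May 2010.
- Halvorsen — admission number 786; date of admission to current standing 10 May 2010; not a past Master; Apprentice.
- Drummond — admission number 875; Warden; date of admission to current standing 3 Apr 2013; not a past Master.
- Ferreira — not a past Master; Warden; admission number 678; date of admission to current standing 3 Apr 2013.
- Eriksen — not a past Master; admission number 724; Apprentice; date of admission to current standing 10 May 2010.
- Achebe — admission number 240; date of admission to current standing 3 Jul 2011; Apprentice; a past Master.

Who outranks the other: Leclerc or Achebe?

By standing in the guild: Drummond, Ferreira and Szabo (Warden); then Achebe, Eriksen, Halvorsen, Johansson, Leclerc and Tanaka (Apprentice).
Among Drummond, Ferreira and Szabo, by date of admission to current standing (later first): Drummond and Ferreira (3 Apr 2013) before Szabo (24 Jan 2007).
Drummond and Ferreira are each not a past Master, so the next rule applies.
Among Drummond and Ferreira, alphabetically by surname: Drummond before Ferreira.
Among Achebe, Eriksen, Halvorsen, Johansson, Leclerc and Tanaka, by date of admission to current standing (later first): Achebe (3 Jul 2011) before Eriksen, Halvorsen, Johansson, Leclerc and Tanaka (10 May 2010).
Eriksen, Halvorsen, Johansson, Leclerc and Tanaka are each not a past Master, so the next rule applies.
Among Eriksen, Halvorsen, Johansson, Leclerc and Tanaka, alphabetically by surname: Eriksen before Halvorsen before Johansson before Leclerc before Tanaka.
So Achebe takes precedence.

Achebe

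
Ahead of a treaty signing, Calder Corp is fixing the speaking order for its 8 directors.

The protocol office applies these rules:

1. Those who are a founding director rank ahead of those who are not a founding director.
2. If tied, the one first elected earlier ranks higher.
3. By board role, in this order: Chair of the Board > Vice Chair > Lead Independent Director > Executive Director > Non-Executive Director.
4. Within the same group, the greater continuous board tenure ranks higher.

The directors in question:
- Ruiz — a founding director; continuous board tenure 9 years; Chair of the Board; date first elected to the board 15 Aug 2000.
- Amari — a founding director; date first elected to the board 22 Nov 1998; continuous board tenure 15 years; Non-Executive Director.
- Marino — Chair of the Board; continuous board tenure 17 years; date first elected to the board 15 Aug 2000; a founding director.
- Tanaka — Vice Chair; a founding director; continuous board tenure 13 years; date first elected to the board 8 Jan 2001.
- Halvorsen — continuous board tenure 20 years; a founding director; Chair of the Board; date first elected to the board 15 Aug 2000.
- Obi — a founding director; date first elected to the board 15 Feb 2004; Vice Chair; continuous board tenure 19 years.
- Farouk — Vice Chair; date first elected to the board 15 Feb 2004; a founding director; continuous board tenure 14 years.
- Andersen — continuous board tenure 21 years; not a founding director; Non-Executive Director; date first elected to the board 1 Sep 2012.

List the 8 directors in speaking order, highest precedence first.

Amari, Halvorsen, Marino, Ruiz, Tanaka, Obi, Farouk, Andersen

By the first rule: Amari, Halvorsen, Marino, Ruiz, Tanaka, Obi and Farouk (each a founding director); then Andersen (not a founding director).
Among Amari, Halvorsen, Marino, Ruiz, Tanaka, Obi and Farouk, by date first elected to the board (earlier first): Amari (22 Nov 1998) before Halvorsen, Marino and Ruiz (15 Aug 2000) before Tanaka (8 Jan 2001) before Obi and Farouk (15 Feb 2004).
Halvorsen, Marino and Ruiz are each Chair of the Board, so the next rule applies.
Among Halvorsen, Marino and Ruiz, by continuous board tenure (higher first): Halvorsen (20 years) before Marino (17 years) before Ruiz (9 years).
Obi and Farouk are each Vice Chair, so the next rule applies.
Among Obi and Farouk, by continuous board tenure (higher first): Obi (19 years) before Farouk (14 years).
Full order: Amari, Halvorsen, Marino, Ruiz, Tanaka, Obi, Farouk, Andersen.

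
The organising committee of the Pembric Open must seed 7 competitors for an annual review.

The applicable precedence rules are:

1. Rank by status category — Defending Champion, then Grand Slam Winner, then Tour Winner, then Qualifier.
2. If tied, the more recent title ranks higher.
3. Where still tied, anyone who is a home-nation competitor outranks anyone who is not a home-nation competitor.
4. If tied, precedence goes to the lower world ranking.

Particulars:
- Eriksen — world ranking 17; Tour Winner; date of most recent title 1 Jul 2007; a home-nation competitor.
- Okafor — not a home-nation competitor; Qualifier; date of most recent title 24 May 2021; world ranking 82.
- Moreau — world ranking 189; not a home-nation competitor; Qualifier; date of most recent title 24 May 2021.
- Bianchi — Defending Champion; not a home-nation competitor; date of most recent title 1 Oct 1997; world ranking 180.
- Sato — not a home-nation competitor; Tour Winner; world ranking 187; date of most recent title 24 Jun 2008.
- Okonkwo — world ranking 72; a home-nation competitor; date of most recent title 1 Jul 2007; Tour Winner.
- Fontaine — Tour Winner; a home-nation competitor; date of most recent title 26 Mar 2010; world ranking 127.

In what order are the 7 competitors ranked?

By status category: Bianchi (Defending Champion); then Fontaine, Sato, Eriksen and Okonkwo (Tour Winner); then Okafor and Moreau (Qualifier).
Among Fontaine, Sato, Eriksen and Okonkwo, by date of most recent title (later first): Fontaine (26 Mar 2010) before Sato (24 Jun 2008) before Eriksen and Okonkwo (1 Jul 2007).
Eriksen and Okonkwo are each a home-nation competitor, so the next rule applies.
Among Eriksen and Okonkwo, by world ranking (lower first): Eriksen (17) before Okonkwo (72).
Okafor and Moreau both have date of most recent title 24 May 2021, so the next rule applies.
Okafor and Moreau are each not a home-nation competitor, so the next rule applies.
Among Okafor and Moreau, by world ranking (lower first): Okafor (82) before Moreau (189).
Full order: Bianchi, Fontaine, Sato, Eriksen, Okonkwo, Okafor, Moreau.

Bianchi, Fontaine, Sato, Eriksen, Okonkwo, Okafor, Moreau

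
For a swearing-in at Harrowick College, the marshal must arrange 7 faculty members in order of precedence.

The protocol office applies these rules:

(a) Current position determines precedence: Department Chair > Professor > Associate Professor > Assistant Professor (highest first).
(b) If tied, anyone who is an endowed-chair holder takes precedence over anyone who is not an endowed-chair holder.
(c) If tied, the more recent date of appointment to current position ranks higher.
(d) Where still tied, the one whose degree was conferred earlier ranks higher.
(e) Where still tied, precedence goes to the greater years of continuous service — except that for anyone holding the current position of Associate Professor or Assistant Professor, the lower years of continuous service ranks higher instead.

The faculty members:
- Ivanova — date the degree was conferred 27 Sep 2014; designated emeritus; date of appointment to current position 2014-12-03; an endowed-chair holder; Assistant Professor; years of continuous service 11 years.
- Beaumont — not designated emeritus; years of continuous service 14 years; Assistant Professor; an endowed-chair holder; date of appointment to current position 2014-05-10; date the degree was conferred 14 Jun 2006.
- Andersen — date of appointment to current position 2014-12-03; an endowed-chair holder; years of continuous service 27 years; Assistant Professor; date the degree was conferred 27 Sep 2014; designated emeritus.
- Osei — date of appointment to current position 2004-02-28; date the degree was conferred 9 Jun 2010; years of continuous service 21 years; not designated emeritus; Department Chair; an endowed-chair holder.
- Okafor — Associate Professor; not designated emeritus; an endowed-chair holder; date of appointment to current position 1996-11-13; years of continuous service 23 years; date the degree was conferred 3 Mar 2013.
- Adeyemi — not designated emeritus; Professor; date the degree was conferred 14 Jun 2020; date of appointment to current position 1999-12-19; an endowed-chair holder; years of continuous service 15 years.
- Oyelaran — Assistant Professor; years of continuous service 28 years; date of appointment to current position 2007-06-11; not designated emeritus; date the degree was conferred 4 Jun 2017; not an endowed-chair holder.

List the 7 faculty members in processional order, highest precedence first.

Osei, Adeyemi, Okafor, Ivanova, Andersen, Beaumont, Oyelaran

By current position: Osei (Department Chair); then Adeyemi (Professor); then Okafor (Associate Professor); then Ivanova, Andersen, Beaumont and Oyelaran (Assistant Professor).
Among Ivanova, Andersen, Beaumont and Oyelaran, an endowed-chair holder before not an endowed-chair holder: Ivanova, Andersen and Beaumont (an endowed-chair holder) before Oyelaran (not an endowed-chair holder).
Among Ivanova, Andersen and Beaumont, by date of appointment to current position (later first): Ivanova and Andersen (2014-12-03) before Beaumont (2014-05-10).
Ivanova and Andersen both have date the degree was conferred 27 Sep 2014, so the next rule applies.
Among Ivanova and Andersen, by years of continuous service (lower first) (reversed rule for this group): Ivanova (11 years) before Andersen (27 years).
Full order: Osei, Adeyemi, Okafor, Ivanova, Andersen, Beaumont, Oyelaran.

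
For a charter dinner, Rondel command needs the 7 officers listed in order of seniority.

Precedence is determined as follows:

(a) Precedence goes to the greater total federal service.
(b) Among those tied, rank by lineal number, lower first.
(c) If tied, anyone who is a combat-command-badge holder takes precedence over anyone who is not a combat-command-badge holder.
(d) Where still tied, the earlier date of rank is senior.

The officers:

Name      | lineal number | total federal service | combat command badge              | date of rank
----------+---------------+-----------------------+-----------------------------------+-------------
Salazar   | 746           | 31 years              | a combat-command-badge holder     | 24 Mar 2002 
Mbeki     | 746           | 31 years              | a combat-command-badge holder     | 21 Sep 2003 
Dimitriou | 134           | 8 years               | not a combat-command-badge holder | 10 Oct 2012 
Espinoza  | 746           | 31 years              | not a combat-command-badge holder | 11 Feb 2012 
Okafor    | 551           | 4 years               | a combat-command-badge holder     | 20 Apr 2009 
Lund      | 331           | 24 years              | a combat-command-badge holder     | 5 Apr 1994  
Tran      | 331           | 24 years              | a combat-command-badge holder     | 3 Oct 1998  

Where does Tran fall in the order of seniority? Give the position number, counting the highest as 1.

By total federal service (higher first): Salazar, Mbeki and Espinoza (each 31 years); then Lund and Tran (both 24 years); then Dimitriou (8 years); then Okafor (4 years).
Salazar, Mbeki and Espinoza all have lineal number 746, so the next rule applies.
Among Salazar, Mbeki and Espinoza, a combat-command-badge holder before not a combat-command-badge holder: Salazar and Mbeki (a combat-command-badge holder) before Espinoza (not a combat-command-badge holder).
Among Salazar and Mbeki, by date of rank (earlier first): Salazar (24 Mar 2002) before Mbeki (21 Sep 2003).
Lund and Tran both have lineal number 331, so the next rule applies.
Lund and Tran are each a combat-command-badge holder, so the next rule applies.
Among Lund and Tran, by date of rank (earlier first): Lund (5 Apr 1994) before Tran (3 Oct 1998).
Order: Salazar, Mbeki, Espinoza, Lund, Tran, Dimitriou, Okafor. So position 5.

5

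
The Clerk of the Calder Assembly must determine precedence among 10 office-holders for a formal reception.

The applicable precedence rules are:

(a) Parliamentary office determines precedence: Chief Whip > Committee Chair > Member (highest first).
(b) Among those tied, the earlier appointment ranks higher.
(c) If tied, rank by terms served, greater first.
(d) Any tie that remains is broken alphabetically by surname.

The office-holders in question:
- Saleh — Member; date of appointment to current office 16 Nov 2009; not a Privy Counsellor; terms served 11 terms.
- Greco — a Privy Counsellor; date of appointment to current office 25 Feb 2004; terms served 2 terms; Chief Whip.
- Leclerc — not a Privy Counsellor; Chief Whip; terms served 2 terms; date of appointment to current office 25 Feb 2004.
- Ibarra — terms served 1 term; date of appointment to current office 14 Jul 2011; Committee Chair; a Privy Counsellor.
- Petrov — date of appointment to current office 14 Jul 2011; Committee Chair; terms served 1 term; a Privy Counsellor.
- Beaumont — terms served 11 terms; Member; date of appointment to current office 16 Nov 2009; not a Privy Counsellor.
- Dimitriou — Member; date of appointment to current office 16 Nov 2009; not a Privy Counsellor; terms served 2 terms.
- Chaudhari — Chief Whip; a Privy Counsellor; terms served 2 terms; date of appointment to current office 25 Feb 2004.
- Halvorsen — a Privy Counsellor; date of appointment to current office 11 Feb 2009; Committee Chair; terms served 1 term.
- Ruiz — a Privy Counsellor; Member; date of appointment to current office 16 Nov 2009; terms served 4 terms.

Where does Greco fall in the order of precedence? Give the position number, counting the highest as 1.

2

By parliamentary office: Chaudhari, Greco and Leclerc (Chief Whip); then Halvorsen, Ibarra and Petrov (Committee Chair); then Beaumont, Saleh, Ruiz and Dimitriou (Member).
Chaudhari, Greco and Leclerc all have date of appointment to current office 25 Feb 2004, so the next rule applies.
Chaudhari, Greco and Leclerc all have terms served 2 terms, so the next rule applies.
Among Chaudhari, Greco and Leclerc, alphabetically by surname: Chaudhari before Greco before Leclerc.
Among Halvorsen, Ibarra and Petrov, by date of appointment to current office (earlier first): Halvorsen (11 Feb 2009) before Ibarra and Petrov (14 Jul 2011).
Ibarra and Petrov both have terms served 1 term, so the next rule applies.
Among Ibarra and Petrov, alphabetically by surname: Ibarra before Petrov.
Beaumont, Saleh, Ruiz and Dimitriou all have date of appointment to current office 16 Nov 2009, so the next rule applies.
Among Beaumont, Saleh, Ruiz and Dimitriou, by terms served (higher first): Beaumont and Saleh (11 terms) before Ruiz (4 terms) before Dimitriou (2 terms).
Among Beaumont and Saleh, alphabetically by surname: Beaumont before Saleh.
Order: Chaudhari, Greco, Leclerc, Halvorsen, Ibarra, Petrov, Beaumont, Saleh, Ruiz, Dimitriou. So position 2.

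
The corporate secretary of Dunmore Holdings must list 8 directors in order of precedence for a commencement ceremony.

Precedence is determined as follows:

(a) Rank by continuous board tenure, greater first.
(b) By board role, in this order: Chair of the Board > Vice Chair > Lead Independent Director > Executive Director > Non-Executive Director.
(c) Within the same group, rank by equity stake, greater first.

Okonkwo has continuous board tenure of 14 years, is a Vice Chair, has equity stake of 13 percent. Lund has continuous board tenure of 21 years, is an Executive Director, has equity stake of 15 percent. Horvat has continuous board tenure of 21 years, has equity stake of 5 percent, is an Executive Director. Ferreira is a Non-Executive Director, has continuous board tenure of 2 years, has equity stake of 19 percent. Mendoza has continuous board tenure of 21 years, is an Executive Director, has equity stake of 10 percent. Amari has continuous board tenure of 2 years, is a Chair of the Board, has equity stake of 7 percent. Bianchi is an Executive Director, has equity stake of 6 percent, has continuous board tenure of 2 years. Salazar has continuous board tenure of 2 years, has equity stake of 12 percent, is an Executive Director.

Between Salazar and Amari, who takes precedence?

Amari

By continuous board tenure (higher first): Lund, Mendoza and Horvat (each 21 years); then Okonkwo (14 years); then Amari, Salazar, Bianchi and Ferreira (each 2 years).
Lund, Mendoza and Horvat are each Executive Director, so the next rule applies.
Among Lund, Mendoza and Horvat, by equity stake (higher first): Lund (15 percent) before Mendoza (10 percent) before Horvat (5 percent).
Among Amari, Salazar, Bianchi and Ferreira, by board role: Amari (Chair of the Board) before Salazar and Bianchi (Executive Director) before Ferreira (Non-Executive Director).
Among Salazar and Bianchi, by equity stake (higher first): Salazar (12 percent) before Bianchi (6 percent).
So Amari takes precedence.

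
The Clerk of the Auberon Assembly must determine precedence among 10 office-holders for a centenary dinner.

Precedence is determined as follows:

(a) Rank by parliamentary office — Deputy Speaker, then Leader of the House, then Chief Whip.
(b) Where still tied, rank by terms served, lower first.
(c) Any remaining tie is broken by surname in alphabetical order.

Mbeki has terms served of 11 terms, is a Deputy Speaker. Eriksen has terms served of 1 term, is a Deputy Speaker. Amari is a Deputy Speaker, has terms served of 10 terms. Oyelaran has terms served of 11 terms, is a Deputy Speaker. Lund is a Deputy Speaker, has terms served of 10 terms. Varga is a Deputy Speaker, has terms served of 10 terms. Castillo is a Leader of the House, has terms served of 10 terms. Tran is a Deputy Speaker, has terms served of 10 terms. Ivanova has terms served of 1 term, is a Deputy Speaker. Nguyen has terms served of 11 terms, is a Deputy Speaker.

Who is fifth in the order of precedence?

Tran

By parliamentary office: Eriksen, Ivanova, Amari, Lund, Tran, Varga, Mbeki, Nguyen and Oyelaran (Deputy Speaker); then Castillo (Leader of the House).
Among Eriksen, Ivanova, Amari, Lund, Tran, Varga, Mbeki, Nguyen and Oyelaran, by terms served (lower first): Eriksen and Ivanova (1 term) before Amari, Lund, Tran and Varga (10 terms) before Mbeki, Nguyen and Oyelaran (11 terms).
Among Eriksen and Ivanova, alphabetically by surname: Eriksen before Ivanova.
Among Amari, Lund, Tran and Varga, alphabetically by surname: Amari before Lund before Tran before Varga.
Among Mbeki, Nguyen and Oyelaran, alphabetically by surname: Mbeki before Nguyen before Oyelaran.
Order: Eriksen, Ivanova, Amari, Lund, Tran, Varga, Mbeki, Nguyen, Oyelaran, Castillo.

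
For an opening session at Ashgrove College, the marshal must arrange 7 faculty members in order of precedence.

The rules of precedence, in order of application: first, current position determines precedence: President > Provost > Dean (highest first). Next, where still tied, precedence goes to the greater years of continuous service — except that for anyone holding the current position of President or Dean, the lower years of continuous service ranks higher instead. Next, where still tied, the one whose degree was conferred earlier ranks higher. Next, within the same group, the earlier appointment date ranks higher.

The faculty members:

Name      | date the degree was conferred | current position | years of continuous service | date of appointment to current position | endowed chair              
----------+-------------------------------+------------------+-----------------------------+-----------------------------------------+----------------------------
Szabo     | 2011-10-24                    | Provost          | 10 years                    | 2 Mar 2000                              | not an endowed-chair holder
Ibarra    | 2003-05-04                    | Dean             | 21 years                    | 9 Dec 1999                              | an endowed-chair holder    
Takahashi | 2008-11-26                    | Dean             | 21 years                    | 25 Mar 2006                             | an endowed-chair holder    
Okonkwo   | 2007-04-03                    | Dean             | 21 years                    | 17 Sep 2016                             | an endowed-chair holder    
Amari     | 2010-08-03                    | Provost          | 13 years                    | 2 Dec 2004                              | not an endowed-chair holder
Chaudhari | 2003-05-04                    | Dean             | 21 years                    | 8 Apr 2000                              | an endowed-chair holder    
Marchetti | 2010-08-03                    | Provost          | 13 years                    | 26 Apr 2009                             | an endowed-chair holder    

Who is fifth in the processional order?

Chaudhari

By current position: Amari, Marchetti and Szabo (Provost); then Ibarra, Chaudhari, Okonkwo and Takahashi (Dean).
Among Amari, Marchetti and Szabo, by years of continuous service (higher first): Amari and Marchetti (13 years) before Szabo (10 years).
Amari and Marchetti both have date the degree was conferred 2010-08-03, so the next rule applies.
Among Amari and Marchetti, by date of appointment to current position (earlier first): Amari (2 Dec 2004) before Marchetti (26 Apr 2009).
Ibarra, Chaudhari, Okonkwo and Takahashi all have years of continuous service 21 years, so the next rule applies.
Among Ibarra, Chaudhari, Okonkwo and Takahashi, by date the degree was conferred (earlier first): Ibarra and Chaudhari (2003-05-04) before Okonkwo (2007-04-03) before Takahashi (2008-11-26).
Among Ibarra and Chaudhari, by date of appointment to current position (earlier first): Ibarra (9 Dec 1999) before Chaudhari (8 Apr 2000).
Order: Amari, Marchetti, Szabo, Ibarra, Chaudhari, Okonkwo, Takahashi.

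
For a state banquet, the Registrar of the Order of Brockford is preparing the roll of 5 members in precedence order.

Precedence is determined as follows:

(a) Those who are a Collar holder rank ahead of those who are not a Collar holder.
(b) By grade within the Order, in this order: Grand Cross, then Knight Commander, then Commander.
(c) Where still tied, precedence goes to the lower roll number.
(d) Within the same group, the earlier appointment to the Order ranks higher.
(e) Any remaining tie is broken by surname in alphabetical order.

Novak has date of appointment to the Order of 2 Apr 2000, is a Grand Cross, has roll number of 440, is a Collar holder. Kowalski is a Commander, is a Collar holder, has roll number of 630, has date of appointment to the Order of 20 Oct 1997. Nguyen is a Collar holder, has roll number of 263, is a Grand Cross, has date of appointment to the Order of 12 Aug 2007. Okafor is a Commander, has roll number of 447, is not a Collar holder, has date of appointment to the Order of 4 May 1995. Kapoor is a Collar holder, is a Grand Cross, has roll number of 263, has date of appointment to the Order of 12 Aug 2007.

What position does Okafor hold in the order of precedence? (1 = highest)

By the first rule: Kapoor, Nguyen, Novak and Kowalski (each a Collar holder); then Okafor (not a Collar holder).
Among Kapoor, Nguyen, Novak and Kowalski, by grade within the Order: Kapoor, Nguyen and Novak (Grand Cross) before Kowalski (Commander).
Among Kapoor, Nguyen and Novak, by roll number (lower first): Kapoor and Nguyen (263) before Novak (440).
Kapoor and Nguyen both have date of appointment to the Order 12 Aug 2007, so the next rule applies.
Among Kapoor and Nguyen, alphabetically by surname: Kapoor before Nguyen.
Order: Kapoor, Nguyen, Novak, Kowalski, Okafor. So position 5.

5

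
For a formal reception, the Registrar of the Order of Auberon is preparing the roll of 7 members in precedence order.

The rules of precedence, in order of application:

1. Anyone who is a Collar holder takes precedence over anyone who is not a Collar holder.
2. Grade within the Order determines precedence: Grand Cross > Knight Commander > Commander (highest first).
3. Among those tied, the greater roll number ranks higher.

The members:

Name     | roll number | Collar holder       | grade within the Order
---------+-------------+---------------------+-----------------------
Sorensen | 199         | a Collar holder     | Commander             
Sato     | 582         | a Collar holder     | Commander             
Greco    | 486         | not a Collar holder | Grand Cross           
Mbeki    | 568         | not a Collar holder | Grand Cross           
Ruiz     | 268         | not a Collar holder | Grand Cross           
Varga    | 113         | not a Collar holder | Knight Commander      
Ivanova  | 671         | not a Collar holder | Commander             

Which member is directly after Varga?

By the first rule: Sato and Sorensen (both a Collar holder); then Mbeki, Greco, Ruiz, Varga and Ivanova (each not a Collar holder).
Sato and Sorensen are each Commander, so the next rule applies.
Among Sato and Sorensen, by roll number (higher first): Sato (582) before Sorensen (199).
Among Mbeki, Greco, Ruiz, Varga and Ivanova, by grade within the Order: Mbeki, Greco and Ruiz (Grand Cross) before Varga (Knight Commander) before Ivanova (Commander).
Among Mbeki, Greco and Ruiz, by roll number (higher first): Mbeki (568) before Greco (486) before Ruiz (268).
Order: Sato, Sorensen, Mbeki, Greco, Ruiz, Varga, Ivanova.

Ivanova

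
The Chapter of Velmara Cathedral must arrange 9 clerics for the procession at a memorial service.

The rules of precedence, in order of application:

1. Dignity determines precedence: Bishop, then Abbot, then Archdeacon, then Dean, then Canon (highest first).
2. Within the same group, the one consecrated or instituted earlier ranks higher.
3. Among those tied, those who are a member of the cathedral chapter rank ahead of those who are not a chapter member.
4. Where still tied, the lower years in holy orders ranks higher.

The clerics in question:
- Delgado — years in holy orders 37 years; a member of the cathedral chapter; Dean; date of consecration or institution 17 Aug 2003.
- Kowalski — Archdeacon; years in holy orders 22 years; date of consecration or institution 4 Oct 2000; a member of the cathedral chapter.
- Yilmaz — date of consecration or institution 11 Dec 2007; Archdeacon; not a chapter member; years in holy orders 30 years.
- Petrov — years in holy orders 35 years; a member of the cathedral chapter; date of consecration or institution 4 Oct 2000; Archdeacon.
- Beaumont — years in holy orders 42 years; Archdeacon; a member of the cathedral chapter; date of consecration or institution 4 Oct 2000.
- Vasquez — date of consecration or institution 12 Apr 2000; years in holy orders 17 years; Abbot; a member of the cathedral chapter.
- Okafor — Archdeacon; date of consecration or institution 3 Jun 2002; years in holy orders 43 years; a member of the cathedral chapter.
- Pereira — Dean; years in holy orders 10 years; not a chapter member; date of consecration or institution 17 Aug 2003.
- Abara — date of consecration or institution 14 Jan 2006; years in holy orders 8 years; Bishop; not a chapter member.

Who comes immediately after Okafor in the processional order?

By dignity: Abara (Bishop); then Vasquez (Abbot); then Kowalski, Petrov, Beaumont, Okafor and Yilmaz (Archdeacon); then Delgado and Pereira (Dean).
Among Kowalski, Petrov, Beaumont, Okafor and Yilmaz, by date of consecration or institution (earlier first): Kowalski, Petrov and Beaumont (4 Oct 2000) before Okafor (3 Jun 2002) before Yilmaz (11 Dec 2007).
Kowalski, Petrov and Beaumont are each a member of the cathedral chapter, so the next rule applies.
Among Kowalski, Petrov and Beaumont, by years in holy orders (lower first): Kowalski (22 years) before Petrov (35 years) before Beaumont (42 years).
Delgado and Pereira both have date of consecration or institution 17 Aug 2003, so the next rule applies.
Among Delgado and Pereira, a member of the cathedral chapter before not a chapter member: Delgado (a member of the cathedral chapter) before Pereira (not a chapter member).
Order: Abara, Vasquez, Kowalski, Petrov, Beaumont, Okafor, Yilmaz, Delgado, Pereira.

Yilmaz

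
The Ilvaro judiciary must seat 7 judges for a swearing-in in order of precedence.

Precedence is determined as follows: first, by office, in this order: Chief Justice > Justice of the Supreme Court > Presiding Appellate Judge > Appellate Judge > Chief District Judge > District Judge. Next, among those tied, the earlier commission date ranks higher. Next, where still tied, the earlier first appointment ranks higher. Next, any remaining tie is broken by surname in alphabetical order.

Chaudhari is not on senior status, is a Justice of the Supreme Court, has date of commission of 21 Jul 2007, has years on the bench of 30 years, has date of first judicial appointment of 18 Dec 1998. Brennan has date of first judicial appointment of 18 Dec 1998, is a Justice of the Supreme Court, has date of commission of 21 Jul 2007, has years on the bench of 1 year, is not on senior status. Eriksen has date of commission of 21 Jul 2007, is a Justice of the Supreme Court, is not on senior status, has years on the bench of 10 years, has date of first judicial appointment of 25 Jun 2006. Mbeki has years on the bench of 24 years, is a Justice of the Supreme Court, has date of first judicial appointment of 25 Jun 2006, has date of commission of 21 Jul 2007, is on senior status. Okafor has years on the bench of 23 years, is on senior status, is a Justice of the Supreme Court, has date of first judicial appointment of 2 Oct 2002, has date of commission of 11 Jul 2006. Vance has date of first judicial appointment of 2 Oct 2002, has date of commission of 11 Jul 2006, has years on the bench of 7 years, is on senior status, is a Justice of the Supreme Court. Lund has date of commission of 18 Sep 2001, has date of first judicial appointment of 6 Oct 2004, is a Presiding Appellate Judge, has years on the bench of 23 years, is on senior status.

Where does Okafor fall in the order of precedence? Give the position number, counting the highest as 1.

By office: Okafor, Vance, Brennan, Chaudhari, Eriksen and Mbeki (Justice of the Supreme Court); then Lund (Presiding Appellate Judge).
Among Okafor, Vance, Brennan, Chaudhari, Eriksen and Mbeki, by date of commission (earlier first): Okafor and Vance (11 Jul 2006) before Brennan, Chaudhari, Eriksen and Mbeki (21 Jul 2007).
Okafor and Vance both have date of first judicial appointment 2 Oct 2002, so the next rule applies.
Among Okafor and Vance, alphabetically by surname: Okafor before Vance.
Among Brennan, Chaudhari, Eriksen and Mbeki, by date of first judicial appointment (earlier first): Brennan and Chaudhari (18 Dec 1998) before Eriksen and Mbeki (25 Jun 2006).
Among Brennan and Chaudhari, alphabetically by surname: Brennan before Chaudhari.
Among Eriksen and Mbeki, alphabetically by surname: Eriksen before Mbeki.
Order: Okafor, Vance, Brennan, Chaudhari, Eriksen, Mbeki, Lund. So position 1.

1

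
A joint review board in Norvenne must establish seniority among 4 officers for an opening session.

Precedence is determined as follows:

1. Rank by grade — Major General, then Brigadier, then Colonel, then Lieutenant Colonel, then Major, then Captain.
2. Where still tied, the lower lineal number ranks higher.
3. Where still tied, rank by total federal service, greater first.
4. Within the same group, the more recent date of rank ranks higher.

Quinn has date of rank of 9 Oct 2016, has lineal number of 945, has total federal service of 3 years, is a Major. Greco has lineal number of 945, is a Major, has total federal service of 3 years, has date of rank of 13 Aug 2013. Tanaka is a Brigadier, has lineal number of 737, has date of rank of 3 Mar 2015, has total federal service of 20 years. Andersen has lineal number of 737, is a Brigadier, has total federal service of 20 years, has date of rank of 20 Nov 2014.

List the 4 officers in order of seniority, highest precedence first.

Tanaka, Andersen, Quinn, Greco

By grade: Tanaka and Andersen (Brigadier); then Quinn and Greco (Major).
Tanaka and Andersen both have lineal number 737, so the next rule applies.
Tanaka and Andersen both have total federal service 20 years, so the next rule applies.
Among Tanaka and Andersen, by date of rank (later first): Tanaka (3 Mar 2015) before Andersen (20 Nov 2014).
Quinn and Greco both have lineal number 945, so the next rule applies.
Quinn and Greco both have total federal service 3 years, so the next rule applies.
Among Quinn and Greco, by date of rank (later first): Quinn (9 Oct 2016) before Greco (13 Aug 2013).
Full order: Tanaka, Andersen, Quinn, Greco.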